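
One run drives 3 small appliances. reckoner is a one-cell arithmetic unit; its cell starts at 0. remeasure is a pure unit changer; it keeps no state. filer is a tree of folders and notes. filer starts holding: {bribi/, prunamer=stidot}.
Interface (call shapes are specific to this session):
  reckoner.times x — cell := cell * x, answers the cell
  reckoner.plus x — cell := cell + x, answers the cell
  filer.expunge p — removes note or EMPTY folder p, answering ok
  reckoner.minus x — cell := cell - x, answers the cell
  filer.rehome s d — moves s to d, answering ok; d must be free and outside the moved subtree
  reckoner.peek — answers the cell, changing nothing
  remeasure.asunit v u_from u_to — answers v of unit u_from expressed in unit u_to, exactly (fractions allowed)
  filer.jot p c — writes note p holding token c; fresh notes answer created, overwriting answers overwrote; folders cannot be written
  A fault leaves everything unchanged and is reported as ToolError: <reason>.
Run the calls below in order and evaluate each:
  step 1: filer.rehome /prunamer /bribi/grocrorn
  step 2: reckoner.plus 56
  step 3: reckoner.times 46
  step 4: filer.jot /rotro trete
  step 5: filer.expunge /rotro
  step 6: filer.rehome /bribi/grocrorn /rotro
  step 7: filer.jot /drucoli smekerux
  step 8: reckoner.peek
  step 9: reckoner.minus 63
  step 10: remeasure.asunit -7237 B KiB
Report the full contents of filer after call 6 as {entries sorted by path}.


Answer: {bribi/, rotro=stidot}

Derivation:
Do: rehome[s='/prunamer'; d='/bribi/grocrorn']
See: ok
Do: plus[x='56']
See: 56
Do: times[x='46']
See: 2576
Do: jot[p='/rotro'; c='trete']
See: created
Do: expunge[p='/rotro']
See: ok
Do: rehome[s='/bribi/grocrorn'; d='/rotro']
See: ok
Do: jot[p='/drucoli'; c='smekerux']
See: created
Do: peek[]
See: 2576
Do: minus[x='63']
See: 2513
Do: asunit[v='-7237'; u_from='B'; u_to='KiB']
See: -7237/1024


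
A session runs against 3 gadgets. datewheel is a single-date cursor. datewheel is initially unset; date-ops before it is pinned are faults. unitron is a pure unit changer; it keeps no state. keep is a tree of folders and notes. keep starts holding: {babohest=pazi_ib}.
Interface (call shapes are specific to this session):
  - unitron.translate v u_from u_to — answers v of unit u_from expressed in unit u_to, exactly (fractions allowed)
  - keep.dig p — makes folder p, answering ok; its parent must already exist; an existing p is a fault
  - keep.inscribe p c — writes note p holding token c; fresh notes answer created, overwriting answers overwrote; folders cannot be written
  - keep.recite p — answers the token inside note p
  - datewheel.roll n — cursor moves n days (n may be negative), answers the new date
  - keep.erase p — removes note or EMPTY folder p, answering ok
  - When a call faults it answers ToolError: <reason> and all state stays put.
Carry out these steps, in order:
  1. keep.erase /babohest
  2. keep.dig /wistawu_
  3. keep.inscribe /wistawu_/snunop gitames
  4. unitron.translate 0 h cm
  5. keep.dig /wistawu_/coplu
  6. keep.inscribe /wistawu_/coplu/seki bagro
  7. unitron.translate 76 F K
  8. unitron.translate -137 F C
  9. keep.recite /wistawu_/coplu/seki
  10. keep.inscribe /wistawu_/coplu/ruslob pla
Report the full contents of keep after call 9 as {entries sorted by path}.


Answer: {wistawu_/, wistawu_/coplu/, wistawu_/coplu/seki=bagro, wistawu_/snunop=gitames}

Derivation:
-- 1. keep.erase(/babohest) => ok
-- 2. keep.dig(/wistawu_) => ok
-- 3. keep.inscribe(/wistawu_/snunop, gitames) => created
-- 4. unitron.translate(0, h, cm) => ToolError: incompatible units
-- 5. keep.dig(/wistawu_/coplu) => ok
-- 6. keep.inscribe(/wistawu_/coplu/seki, bagro) => created
-- 7. unitron.translate(76, F, K) => 53567/180
-- 8. unitron.translate(-137, F, C) => -845/9
-- 9. keep.recite(/wistawu_/coplu/seki) => bagro
-- 10. keep.inscribe(/wistawu_/coplu/ruslob, pla) => created


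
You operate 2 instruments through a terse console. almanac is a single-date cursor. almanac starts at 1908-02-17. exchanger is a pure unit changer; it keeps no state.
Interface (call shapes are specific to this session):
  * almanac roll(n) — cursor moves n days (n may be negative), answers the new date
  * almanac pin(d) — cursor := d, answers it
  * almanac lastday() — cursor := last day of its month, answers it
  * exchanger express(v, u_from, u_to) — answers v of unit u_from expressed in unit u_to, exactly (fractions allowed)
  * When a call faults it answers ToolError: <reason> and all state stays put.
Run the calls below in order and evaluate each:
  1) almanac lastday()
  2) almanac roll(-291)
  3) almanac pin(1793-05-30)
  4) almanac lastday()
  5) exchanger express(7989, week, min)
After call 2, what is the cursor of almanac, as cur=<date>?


# 1. almanac lastday() => 1908-02-29
# 2. almanac roll(n→-291) => 1907-05-14
# 3. almanac pin(d→1793-05-30) => 1793-05-30
# 4. almanac lastday() => 1793-05-31
# 5. exchanger express(v→7989, u_from→week, u_to→min) => 80529120

Answer: cur=1907-05-14


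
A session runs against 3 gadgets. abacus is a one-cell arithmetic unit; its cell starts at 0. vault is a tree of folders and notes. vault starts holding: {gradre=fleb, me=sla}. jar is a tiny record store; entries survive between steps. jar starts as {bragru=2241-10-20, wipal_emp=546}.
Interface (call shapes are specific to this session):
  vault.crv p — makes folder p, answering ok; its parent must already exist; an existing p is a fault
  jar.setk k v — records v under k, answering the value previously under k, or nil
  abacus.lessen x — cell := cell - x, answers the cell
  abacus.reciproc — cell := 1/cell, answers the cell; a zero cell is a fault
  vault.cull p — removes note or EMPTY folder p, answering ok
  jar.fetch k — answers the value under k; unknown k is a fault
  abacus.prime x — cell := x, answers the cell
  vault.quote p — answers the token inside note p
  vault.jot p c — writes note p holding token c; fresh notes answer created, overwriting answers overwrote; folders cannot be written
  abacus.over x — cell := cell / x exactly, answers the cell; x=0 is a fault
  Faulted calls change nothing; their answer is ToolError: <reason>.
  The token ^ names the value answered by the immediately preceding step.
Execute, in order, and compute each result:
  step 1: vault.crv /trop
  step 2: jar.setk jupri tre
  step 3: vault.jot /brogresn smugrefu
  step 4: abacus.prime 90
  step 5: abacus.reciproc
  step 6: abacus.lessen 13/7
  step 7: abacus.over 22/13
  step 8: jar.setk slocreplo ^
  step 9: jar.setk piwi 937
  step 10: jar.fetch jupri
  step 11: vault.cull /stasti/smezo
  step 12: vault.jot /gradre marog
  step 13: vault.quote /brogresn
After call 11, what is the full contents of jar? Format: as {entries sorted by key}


Then vault.crv on /trop, and get ok.
I run jar.setk on jupri, tre: nil.
Using vault.jot on /brogresn, smugrefu, yielding created.
I use abacus.prime on 90, and observe 90.
I run abacus.reciproc, and see 1/90.
Then abacus.lessen on 13/7, — result: -1163/630.
I try abacus.over on 22/13, and observe -15119/13860.
Invoking jar.setk on slocreplo, ^, yielding nil.
I run jar.setk on piwi, 937, — result: nil.
Invoking jar.fetch on jupri: tre.
Using vault.cull on /stasti/smezo, yielding ToolError: not found.
Then vault.jot on /gradre, marog, giving overwrote.
I use vault.quote on /brogresn, and get smugrefu.

Answer: {bragru=2241-10-20, jupri=tre, piwi=937, slocreplo=-15119/13860, wipal_emp=546}


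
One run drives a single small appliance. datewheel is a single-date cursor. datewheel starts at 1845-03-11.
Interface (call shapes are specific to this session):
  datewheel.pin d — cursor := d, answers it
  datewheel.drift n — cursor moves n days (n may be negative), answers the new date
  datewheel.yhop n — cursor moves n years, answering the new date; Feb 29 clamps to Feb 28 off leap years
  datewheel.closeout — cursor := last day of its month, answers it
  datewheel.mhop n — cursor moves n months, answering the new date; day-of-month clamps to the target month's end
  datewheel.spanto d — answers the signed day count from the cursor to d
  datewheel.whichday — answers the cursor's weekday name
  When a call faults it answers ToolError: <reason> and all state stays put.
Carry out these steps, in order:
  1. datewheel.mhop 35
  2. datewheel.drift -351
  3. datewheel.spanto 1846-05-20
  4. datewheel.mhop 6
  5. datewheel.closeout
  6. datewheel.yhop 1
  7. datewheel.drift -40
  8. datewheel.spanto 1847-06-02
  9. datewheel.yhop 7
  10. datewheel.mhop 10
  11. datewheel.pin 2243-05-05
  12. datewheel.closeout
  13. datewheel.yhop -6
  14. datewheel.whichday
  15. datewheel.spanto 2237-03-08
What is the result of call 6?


> datewheel.mhop n=35
  1848-02-11
> datewheel.drift n=-351
  1847-02-25
> datewheel.spanto d=1846-05-20
  -281
> datewheel.mhop n=6
  1847-08-25
> datewheel.closeout
  1847-08-31
> datewheel.yhop n=1
  1848-08-31
> datewheel.drift n=-40
  1848-07-22
> datewheel.spanto d=1847-06-02
  -416
> datewheel.yhop n=7
  1855-07-22
> datewheel.mhop n=10
  1856-05-22
> datewheel.pin d=2243-05-05
  2243-05-05
> datewheel.closeout
  2243-05-31
> datewheel.yhop n=-6
  2237-05-31
> datewheel.whichday
  Wednesday
> datewheel.spanto d=2237-03-08
  -84

Answer: 1848-08-31


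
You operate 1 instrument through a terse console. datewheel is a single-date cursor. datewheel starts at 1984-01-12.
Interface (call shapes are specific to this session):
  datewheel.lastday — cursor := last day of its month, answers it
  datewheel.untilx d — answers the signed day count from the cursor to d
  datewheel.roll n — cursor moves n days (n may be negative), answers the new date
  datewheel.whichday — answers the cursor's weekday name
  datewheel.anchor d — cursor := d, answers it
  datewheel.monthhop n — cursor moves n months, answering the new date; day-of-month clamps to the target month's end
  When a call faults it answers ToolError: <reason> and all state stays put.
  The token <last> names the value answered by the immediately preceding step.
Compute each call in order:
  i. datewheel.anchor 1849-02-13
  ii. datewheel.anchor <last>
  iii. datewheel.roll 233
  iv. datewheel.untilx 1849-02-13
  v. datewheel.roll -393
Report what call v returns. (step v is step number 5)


% anchor(d='1849-02-13') -> 1849-02-13
% anchor(d='<last>') -> 1849-02-13
% roll(n='233') -> 1849-10-04
% untilx(d='1849-02-13') -> -233
% roll(n='-393') -> 1848-09-06

Answer: 1848-09-06


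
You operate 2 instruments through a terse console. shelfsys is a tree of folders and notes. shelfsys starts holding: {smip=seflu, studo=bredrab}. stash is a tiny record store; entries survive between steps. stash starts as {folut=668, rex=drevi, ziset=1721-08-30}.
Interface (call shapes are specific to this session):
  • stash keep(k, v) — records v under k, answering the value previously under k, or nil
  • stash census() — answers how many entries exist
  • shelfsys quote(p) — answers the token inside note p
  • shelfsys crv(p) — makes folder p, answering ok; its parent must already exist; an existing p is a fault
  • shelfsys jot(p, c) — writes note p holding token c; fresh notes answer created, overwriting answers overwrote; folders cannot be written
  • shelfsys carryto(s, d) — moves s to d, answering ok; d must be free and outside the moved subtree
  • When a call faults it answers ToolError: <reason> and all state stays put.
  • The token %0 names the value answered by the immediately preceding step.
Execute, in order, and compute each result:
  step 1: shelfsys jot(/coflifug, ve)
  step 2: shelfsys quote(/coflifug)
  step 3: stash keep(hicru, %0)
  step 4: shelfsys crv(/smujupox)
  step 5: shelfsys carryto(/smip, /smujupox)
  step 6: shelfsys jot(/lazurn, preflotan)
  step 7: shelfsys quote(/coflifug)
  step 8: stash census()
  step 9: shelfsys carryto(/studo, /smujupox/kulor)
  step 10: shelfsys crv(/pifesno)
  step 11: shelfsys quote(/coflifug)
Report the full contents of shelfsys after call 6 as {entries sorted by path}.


-- shelfsys jot(p='/coflifug', c='ve') ~> created
-- shelfsys quote(p='/coflifug') ~> ve
-- stash keep(k='hicru', v='%0') ~> nil
-- shelfsys crv(p='/smujupox') ~> ok
-- shelfsys carryto(s='/smip', d='/smujupox') ~> ToolError: exists
-- shelfsys jot(p='/lazurn', c='preflotan') ~> created
-- shelfsys quote(p='/coflifug') ~> ve
-- stash census() ~> 4
-- shelfsys carryto(s='/studo', d='/smujupox/kulor') ~> ok
-- shelfsys crv(p='/pifesno') ~> ok
-- shelfsys quote(p='/coflifug') ~> ve

Answer: {coflifug=ve, lazurn=preflotan, smip=seflu, smujupox/, studo=bredrab}


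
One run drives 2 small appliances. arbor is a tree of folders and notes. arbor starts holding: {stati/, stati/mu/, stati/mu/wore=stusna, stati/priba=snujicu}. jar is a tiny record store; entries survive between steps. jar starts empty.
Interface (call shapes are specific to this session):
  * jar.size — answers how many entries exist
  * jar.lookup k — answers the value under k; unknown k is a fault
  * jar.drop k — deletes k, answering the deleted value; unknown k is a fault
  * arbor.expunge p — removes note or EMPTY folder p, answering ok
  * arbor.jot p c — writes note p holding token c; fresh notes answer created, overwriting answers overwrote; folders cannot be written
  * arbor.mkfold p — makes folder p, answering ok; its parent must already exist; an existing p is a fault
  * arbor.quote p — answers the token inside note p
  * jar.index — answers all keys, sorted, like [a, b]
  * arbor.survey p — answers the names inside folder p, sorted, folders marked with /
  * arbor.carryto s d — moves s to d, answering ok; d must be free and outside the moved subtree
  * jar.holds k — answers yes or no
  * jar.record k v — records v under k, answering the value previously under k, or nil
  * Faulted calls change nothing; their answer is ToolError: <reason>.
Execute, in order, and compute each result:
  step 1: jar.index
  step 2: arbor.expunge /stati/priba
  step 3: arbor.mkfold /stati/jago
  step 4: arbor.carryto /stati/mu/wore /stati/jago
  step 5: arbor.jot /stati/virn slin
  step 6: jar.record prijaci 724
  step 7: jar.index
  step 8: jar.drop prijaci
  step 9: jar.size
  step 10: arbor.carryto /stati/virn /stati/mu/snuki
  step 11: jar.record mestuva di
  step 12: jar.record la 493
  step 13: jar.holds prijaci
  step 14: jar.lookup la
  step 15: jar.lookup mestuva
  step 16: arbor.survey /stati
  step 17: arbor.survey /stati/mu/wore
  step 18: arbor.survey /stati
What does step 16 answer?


Answer: [jago/, mu/]

Derivation:
>>> index
[out] []
>>> expunge /stati/priba
[out] ok
>>> mkfold /stati/jago
[out] ok
>>> carryto /stati/mu/wore /stati/jago
[out] ToolError: exists
>>> jot /stati/virn slin
[out] created
>>> record prijaci 724
[out] nil
>>> index
[out] [prijaci]
>>> drop prijaci
[out] 724
>>> size
[out] 0
>>> carryto /stati/virn /stati/mu/snuki
[out] ok
>>> record mestuva di
[out] nil
>>> record la 493
[out] nil
>>> holds prijaci
[out] no
>>> lookup la
[out] 493
>>> lookup mestuva
[out] di
>>> survey /stati
[out] [jago/, mu/]
>>> survey /stati/mu/wore
[out] ToolError: not a directory
>>> survey /stati
[out] [jago/, mu/]


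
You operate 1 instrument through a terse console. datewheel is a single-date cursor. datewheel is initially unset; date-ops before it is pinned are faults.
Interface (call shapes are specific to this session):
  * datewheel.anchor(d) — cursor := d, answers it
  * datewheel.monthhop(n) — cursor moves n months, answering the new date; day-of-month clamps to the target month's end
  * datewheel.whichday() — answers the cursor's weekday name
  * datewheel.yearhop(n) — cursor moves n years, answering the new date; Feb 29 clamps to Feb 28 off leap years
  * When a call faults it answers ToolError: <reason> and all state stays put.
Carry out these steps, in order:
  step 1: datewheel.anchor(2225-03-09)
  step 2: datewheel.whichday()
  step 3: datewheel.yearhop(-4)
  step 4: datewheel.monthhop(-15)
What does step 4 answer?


Answer: 2219-12-09

Derivation:
→ datewheel.anchor(d='2225-03-09')
← 2225-03-09
→ datewheel.whichday()
← Wednesday
→ datewheel.yearhop(n='-4')
← 2221-03-09
→ datewheel.monthhop(n='-15')
← 2219-12-09


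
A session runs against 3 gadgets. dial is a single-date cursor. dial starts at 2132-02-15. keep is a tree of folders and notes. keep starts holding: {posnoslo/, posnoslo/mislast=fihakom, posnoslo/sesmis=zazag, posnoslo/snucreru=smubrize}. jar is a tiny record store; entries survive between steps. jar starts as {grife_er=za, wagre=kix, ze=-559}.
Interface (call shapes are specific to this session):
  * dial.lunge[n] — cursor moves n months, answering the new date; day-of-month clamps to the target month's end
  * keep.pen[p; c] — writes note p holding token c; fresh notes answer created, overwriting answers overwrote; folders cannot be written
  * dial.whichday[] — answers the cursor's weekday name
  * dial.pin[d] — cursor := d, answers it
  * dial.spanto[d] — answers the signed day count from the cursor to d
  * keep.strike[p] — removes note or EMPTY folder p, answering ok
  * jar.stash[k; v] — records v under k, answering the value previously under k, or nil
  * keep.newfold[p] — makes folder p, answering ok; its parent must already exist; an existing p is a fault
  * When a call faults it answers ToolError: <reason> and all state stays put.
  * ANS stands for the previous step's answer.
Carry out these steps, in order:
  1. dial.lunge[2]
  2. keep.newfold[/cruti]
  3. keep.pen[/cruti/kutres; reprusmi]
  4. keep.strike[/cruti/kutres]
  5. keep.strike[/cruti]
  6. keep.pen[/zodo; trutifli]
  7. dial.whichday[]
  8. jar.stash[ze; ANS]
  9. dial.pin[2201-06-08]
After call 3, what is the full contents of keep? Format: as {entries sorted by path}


CALL dial.lunge[2]
RET  2132-04-15
CALL keep.newfold[/cruti]
RET  ok
CALL keep.pen[/cruti/kutres; reprusmi]
RET  created
CALL keep.strike[/cruti/kutres]
RET  ok
CALL keep.strike[/cruti]
RET  ok
CALL keep.pen[/zodo; trutifli]
RET  created
CALL dial.whichday[]
RET  Tuesday
CALL jar.stash[ze; ANS]
RET  -559
CALL dial.pin[2201-06-08]
RET  2201-06-08

Answer: {cruti/, cruti/kutres=reprusmi, posnoslo/, posnoslo/mislast=fihakom, posnoslo/sesmis=zazag, posnoslo/snucreru=smubrize}


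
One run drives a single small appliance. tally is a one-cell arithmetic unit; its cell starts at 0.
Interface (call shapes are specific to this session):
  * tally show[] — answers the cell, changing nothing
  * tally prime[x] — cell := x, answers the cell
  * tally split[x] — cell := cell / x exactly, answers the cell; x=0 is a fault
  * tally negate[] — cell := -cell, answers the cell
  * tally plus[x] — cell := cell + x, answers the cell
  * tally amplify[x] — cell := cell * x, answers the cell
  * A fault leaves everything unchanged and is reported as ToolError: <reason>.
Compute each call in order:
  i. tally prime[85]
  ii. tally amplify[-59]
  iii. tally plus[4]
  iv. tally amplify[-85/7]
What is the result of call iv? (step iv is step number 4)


Answer: 425935/7

Derivation:
CALL tally prime[x=85]
RET  85
CALL tally amplify[x=-59]
RET  -5015
CALL tally plus[x=4]
RET  -5011
CALL tally amplify[x=-85/7]
RET  425935/7


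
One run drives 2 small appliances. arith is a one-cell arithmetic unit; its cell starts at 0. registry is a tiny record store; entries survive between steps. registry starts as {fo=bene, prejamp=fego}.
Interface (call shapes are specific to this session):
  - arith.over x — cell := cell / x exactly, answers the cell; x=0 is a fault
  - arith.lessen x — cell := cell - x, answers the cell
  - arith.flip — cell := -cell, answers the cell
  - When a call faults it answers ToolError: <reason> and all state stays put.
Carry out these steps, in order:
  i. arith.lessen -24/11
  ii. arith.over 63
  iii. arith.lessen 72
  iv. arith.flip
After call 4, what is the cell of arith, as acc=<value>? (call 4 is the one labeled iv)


==> arith.lessen(x→-24/11)
<== 24/11
==> arith.over(x→63)
<== 8/231
==> arith.lessen(x→72)
<== -16624/231
==> arith.flip()
<== 16624/231

Answer: acc=16624/231


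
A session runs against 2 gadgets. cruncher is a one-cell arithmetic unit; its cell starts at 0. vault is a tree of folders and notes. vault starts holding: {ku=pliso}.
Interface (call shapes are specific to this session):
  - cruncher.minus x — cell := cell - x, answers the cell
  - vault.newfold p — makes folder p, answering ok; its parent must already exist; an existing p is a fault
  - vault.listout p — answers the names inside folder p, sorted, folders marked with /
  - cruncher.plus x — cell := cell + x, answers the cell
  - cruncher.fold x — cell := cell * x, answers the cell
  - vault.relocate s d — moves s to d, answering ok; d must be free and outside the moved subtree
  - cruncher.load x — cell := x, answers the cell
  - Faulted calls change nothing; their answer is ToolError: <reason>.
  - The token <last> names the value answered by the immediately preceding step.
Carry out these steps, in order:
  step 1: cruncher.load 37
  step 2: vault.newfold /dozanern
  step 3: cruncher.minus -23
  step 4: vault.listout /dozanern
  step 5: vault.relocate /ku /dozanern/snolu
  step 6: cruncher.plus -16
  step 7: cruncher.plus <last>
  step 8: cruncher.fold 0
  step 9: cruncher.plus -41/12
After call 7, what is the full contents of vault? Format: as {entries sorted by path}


I try cruncher.load(37), and get 37.
I call vault.newfold(/dozanern), giving ok.
Next I call cruncher.minus(-23), → 60.
Now I run vault.listout(/dozanern), which returns [].
I run vault.relocate(/ku, /dozanern/snolu), and observe ok.
I run cruncher.plus(-16), and see 44.
Invoking cruncher.plus(<last>), — result: 88.
I use cruncher.fold(0), giving 0.
Invoking cruncher.plus(-41/12), and see -41/12.

Answer: {dozanern/, dozanern/snolu=pliso}


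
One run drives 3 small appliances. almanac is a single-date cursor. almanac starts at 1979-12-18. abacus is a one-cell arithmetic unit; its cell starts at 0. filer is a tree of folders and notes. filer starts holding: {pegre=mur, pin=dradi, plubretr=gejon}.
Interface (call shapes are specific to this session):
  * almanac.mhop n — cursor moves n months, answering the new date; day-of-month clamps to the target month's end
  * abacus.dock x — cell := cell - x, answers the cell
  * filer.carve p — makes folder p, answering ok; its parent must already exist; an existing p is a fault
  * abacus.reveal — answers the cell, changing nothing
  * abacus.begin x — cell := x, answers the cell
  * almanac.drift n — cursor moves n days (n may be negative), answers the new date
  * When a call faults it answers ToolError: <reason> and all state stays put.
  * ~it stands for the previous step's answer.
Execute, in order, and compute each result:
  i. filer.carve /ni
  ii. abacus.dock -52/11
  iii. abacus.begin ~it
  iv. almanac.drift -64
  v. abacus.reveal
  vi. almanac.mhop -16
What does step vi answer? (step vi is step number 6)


Answer: 1978-06-15

Derivation:
CALL filer.carve[p→/ni]
RET  ok
CALL abacus.dock[x→-52/11]
RET  52/11
CALL abacus.begin[x→~it]
RET  52/11
CALL almanac.drift[n→-64]
RET  1979-10-15
CALL abacus.reveal[]
RET  52/11
CALL almanac.mhop[n→-16]
RET  1978-06-15


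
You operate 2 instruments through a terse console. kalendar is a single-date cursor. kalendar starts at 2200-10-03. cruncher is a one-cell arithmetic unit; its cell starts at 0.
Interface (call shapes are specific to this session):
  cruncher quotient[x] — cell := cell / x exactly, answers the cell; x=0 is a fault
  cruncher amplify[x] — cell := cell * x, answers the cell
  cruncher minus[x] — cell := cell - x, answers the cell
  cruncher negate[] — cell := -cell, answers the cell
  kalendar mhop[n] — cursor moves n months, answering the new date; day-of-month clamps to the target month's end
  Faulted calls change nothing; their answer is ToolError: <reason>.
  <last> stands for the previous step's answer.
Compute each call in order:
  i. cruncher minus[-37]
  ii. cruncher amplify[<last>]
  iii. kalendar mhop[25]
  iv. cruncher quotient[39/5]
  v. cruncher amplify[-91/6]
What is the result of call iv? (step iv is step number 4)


Do: cruncher minus[x: -37]
See: 37
Do: cruncher amplify[x: <last>]
See: 1369
Do: kalendar mhop[n: 25]
See: 2202-11-03
Do: cruncher quotient[x: 39/5]
See: 6845/39
Do: cruncher amplify[x: -91/6]
See: -47915/18

Answer: 6845/39


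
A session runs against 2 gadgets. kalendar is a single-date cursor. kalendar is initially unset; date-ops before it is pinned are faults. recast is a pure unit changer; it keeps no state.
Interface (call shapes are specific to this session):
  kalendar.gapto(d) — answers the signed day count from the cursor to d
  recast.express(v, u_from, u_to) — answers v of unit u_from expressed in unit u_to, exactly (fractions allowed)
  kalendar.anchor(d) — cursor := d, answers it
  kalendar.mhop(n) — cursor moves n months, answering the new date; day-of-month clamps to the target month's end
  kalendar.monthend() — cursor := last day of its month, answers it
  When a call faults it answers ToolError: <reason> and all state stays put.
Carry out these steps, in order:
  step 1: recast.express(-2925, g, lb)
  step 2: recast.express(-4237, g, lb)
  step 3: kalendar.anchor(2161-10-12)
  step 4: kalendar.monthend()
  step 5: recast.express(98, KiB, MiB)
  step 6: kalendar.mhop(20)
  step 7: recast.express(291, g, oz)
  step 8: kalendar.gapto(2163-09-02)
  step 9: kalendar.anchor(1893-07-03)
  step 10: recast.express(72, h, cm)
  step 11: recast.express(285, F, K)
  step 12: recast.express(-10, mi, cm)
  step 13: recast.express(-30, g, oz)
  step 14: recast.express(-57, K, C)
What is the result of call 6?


Next I call recast.express passing v→-2925, u_from→g, u_to→lb, yielding -292500000/45359237.
I use recast.express passing v→-4237, u_from→g, u_to→lb, — result: -423700000/45359237.
Then kalendar.anchor passing d→2161-10-12, and see 2161-10-12.
I try kalendar.monthend, and see 2161-10-31.
Next I call recast.express passing v→98, u_from→KiB, u_to→MiB, and get 49/512.
I run kalendar.mhop passing n→20, → 2163-06-30.
Using recast.express passing v→291, u_from→g, u_to→oz, and see 4800000/467621.
Now I run kalendar.gapto passing d→2163-09-02, → 64.
I use kalendar.anchor passing d→1893-07-03, and see 1893-07-03.
I invoke recast.express passing v→72, u_from→h, u_to→cm, yielding ToolError: incompatible units.
Now I run recast.express passing v→285, u_from→F, u_to→K, which returns 74467/180.
I invoke recast.express passing v→-10, u_from→mi, u_to→cm, giving -1609344.
I use recast.express passing v→-30, u_from→g, u_to→oz, and observe -48000000/45359237.
I try recast.express passing v→-57, u_from→K, u_to→C, and observe -6603/20.

Answer: 2163-06-30


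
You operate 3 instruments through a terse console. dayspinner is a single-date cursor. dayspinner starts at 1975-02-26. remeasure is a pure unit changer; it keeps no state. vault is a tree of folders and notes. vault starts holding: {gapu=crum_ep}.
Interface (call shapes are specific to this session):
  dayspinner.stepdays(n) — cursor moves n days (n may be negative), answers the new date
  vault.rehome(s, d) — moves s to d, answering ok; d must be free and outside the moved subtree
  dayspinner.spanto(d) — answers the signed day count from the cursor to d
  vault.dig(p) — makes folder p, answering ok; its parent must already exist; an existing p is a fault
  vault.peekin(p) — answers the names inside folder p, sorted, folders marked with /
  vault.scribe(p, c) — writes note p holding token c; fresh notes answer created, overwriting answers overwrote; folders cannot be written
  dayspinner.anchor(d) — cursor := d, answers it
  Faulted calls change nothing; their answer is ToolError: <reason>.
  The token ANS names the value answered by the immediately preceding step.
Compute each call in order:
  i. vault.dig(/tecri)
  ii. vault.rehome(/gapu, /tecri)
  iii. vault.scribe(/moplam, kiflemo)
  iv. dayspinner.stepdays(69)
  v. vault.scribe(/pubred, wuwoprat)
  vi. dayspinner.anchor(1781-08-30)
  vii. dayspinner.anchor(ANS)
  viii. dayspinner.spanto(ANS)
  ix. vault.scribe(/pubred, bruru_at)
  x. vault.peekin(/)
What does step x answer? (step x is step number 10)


// 1. dig(p: /tecri) ~> ok
// 2. rehome(s: /gapu, d: /tecri) ~> ToolError: exists
// 3. scribe(p: /moplam, c: kiflemo) ~> created
// 4. stepdays(n: 69) ~> 1975-05-06
// 5. scribe(p: /pubred, c: wuwoprat) ~> created
// 6. anchor(d: 1781-08-30) ~> 1781-08-30
// 7. anchor(d: ANS) ~> 1781-08-30
// 8. spanto(d: ANS) ~> 0
// 9. scribe(p: /pubred, c: bruru_at) ~> overwrote
// 10. peekin(p: /) ~> [gapu, moplam, pubred, tecri/]

Answer: [gapu, moplam, pubred, tecri/]


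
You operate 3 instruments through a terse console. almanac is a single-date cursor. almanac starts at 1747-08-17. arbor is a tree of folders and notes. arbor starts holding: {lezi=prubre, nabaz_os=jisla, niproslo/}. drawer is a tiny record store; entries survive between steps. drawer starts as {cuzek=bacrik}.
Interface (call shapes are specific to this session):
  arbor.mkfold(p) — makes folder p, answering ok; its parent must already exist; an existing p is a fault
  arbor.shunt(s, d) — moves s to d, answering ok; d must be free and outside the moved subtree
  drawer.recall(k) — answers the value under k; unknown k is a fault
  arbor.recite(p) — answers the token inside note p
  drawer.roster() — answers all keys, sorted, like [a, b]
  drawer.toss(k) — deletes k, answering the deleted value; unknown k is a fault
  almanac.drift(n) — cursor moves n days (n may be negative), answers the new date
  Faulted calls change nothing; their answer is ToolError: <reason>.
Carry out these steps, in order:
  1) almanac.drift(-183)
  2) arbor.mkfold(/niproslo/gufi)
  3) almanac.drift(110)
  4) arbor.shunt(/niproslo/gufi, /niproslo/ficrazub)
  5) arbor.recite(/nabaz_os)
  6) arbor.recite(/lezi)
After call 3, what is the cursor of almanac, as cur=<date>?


Answer: cur=1747-06-05

Derivation:
Do: almanac.drift[n: -183]
See: 1747-02-15
Do: arbor.mkfold[p: /niproslo/gufi]
See: ok
Do: almanac.drift[n: 110]
See: 1747-06-05
Do: arbor.shunt[s: /niproslo/gufi; d: /niproslo/ficrazub]
See: ok
Do: arbor.recite[p: /nabaz_os]
See: jisla
Do: arbor.recite[p: /lezi]
See: prubre


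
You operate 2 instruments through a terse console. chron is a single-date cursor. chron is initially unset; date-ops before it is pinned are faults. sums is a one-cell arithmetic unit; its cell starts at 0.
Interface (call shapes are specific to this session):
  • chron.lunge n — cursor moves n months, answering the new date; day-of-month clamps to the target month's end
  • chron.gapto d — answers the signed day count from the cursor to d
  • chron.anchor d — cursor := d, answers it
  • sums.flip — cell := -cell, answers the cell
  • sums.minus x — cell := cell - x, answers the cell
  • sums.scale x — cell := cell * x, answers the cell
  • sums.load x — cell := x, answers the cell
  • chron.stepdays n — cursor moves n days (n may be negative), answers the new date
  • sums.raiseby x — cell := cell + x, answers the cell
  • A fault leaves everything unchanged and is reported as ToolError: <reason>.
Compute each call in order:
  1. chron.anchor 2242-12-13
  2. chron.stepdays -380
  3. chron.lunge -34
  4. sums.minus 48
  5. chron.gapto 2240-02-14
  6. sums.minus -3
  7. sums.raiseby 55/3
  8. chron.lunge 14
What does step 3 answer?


Answer: 2239-01-28

Derivation:
→ anchor(2242-12-13)
← 2242-12-13
→ stepdays(-380)
← 2241-11-28
→ lunge(-34)
← 2239-01-28
→ minus(48)
← -48
→ gapto(2240-02-14)
← 382
→ minus(-3)
← -45
→ raiseby(55/3)
← -80/3
→ lunge(14)
← 2240-03-28


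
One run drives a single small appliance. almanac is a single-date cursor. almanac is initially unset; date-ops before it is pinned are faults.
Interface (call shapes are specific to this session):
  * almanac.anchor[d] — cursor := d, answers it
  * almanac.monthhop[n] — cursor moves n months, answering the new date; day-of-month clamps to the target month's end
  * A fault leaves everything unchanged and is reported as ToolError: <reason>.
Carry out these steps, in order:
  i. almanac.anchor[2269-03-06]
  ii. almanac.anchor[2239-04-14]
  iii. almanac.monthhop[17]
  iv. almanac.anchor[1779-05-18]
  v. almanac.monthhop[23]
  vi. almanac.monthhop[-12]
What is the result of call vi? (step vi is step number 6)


Answer: 1780-04-18

Derivation:
I use almanac.anchor(d: 2269-03-06), and observe 2269-03-06.
I use almanac.anchor(d: 2239-04-14), which returns 2239-04-14.
I run almanac.monthhop(n: 17), and see 2240-09-14.
Next I call almanac.anchor(d: 1779-05-18), giving 1779-05-18.
Invoking almanac.monthhop(n: 23), and see 1781-04-18.
Now I run almanac.monthhop(n: -12), — result: 1780-04-18.


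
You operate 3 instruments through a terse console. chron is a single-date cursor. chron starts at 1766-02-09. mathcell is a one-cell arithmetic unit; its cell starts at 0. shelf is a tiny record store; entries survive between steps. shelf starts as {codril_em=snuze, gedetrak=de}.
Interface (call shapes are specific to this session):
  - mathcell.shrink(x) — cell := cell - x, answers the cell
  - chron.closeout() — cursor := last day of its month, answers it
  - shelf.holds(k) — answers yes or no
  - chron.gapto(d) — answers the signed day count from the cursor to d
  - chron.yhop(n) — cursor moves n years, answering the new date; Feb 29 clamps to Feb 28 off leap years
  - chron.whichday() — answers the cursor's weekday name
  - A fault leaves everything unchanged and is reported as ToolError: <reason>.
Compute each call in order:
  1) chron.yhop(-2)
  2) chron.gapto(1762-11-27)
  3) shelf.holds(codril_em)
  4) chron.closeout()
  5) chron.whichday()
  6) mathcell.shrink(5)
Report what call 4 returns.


% chron.yhop n→-2
:: 1764-02-09
% chron.gapto d→1762-11-27
:: -439
% shelf.holds k→codril_em
:: yes
% chron.closeout
:: 1764-02-29
% chron.whichday
:: Wednesday
% mathcell.shrink x→5
:: -5

Answer: 1764-02-29


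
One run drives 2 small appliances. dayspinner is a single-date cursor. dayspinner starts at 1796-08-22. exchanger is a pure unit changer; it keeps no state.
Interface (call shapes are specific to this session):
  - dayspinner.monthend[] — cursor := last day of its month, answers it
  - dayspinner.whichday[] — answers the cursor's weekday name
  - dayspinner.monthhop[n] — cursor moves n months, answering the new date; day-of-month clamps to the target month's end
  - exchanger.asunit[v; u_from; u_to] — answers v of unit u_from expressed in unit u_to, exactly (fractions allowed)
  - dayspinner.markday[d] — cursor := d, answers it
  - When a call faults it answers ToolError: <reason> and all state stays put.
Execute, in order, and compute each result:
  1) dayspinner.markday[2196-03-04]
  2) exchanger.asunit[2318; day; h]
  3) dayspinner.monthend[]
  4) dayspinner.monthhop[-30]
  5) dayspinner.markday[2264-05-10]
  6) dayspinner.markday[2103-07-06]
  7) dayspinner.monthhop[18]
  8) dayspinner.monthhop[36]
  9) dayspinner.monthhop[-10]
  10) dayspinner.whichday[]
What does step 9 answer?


Answer: 2107-03-06

Derivation:
~$ dayspinner.markday d='2196-03-04'
  2196-03-04
~$ exchanger.asunit v='2318' u_from='day' u_to='h'
  55632
~$ dayspinner.monthend
  2196-03-31
~$ dayspinner.monthhop n='-30'
  2193-09-30
~$ dayspinner.markday d='2264-05-10'
  2264-05-10
~$ dayspinner.markday d='2103-07-06'
  2103-07-06
~$ dayspinner.monthhop n='18'
  2105-01-06
~$ dayspinner.monthhop n='36'
  2108-01-06
~$ dayspinner.monthhop n='-10'
  2107-03-06
~$ dayspinner.whichday
  Sunday


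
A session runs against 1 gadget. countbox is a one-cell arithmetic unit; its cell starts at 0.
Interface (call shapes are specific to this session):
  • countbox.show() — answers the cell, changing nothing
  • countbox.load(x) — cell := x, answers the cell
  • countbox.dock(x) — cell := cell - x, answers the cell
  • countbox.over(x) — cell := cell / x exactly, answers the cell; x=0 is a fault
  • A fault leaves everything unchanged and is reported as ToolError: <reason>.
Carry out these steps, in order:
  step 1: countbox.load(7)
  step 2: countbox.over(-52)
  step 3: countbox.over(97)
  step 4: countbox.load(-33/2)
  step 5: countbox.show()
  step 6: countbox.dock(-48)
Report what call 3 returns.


# load(7) => 7
# over(-52) => -7/52
# over(97) => -7/5044
# load(-33/2) => -33/2
# show() => -33/2
# dock(-48) => 63/2

Answer: -7/5044


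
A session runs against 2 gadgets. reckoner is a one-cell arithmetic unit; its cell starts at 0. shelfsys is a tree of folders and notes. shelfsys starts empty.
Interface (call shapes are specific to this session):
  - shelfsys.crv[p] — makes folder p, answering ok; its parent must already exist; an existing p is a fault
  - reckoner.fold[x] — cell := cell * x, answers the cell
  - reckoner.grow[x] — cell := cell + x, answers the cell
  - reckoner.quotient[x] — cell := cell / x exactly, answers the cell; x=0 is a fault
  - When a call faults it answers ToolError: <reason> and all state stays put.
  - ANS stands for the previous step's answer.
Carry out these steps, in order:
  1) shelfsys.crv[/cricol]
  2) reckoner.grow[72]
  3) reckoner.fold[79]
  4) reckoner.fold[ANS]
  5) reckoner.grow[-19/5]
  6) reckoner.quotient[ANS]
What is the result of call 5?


Act: crv[/cricol]
Obs: ok
Act: grow[72]
Obs: 72
Act: fold[79]
Obs: 5688
Act: fold[ANS]
Obs: 32353344
Act: grow[-19/5]
Obs: 161766701/5
Act: quotient[ANS]
Obs: 1

Answer: 161766701/5


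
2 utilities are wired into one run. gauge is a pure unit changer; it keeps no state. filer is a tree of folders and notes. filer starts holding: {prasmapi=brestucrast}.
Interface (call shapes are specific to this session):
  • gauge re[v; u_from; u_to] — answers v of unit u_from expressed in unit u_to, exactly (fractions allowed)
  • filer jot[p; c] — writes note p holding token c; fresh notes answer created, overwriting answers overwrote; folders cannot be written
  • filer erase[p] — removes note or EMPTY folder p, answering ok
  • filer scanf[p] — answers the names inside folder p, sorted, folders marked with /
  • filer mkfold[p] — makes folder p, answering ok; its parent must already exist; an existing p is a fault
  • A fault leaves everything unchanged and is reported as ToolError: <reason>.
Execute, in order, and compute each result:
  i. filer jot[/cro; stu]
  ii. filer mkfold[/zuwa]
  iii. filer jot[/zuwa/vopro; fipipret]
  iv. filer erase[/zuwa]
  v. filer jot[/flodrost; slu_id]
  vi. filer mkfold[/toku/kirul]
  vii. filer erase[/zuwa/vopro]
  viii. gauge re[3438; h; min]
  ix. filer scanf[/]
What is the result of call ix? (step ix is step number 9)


% filer jot(p: /cro, c: stu) -> created
% filer mkfold(p: /zuwa) -> ok
% filer jot(p: /zuwa/vopro, c: fipipret) -> created
% filer erase(p: /zuwa) -> ToolError: not empty
% filer jot(p: /flodrost, c: slu_id) -> created
% filer mkfold(p: /toku/kirul) -> ToolError: no parent
% filer erase(p: /zuwa/vopro) -> ok
% gauge re(v: 3438, u_from: h, u_to: min) -> 206280
% filer scanf(p: /) -> [cro, flodrost, prasmapi, zuwa/]

Answer: [cro, flodrost, prasmapi, zuwa/]


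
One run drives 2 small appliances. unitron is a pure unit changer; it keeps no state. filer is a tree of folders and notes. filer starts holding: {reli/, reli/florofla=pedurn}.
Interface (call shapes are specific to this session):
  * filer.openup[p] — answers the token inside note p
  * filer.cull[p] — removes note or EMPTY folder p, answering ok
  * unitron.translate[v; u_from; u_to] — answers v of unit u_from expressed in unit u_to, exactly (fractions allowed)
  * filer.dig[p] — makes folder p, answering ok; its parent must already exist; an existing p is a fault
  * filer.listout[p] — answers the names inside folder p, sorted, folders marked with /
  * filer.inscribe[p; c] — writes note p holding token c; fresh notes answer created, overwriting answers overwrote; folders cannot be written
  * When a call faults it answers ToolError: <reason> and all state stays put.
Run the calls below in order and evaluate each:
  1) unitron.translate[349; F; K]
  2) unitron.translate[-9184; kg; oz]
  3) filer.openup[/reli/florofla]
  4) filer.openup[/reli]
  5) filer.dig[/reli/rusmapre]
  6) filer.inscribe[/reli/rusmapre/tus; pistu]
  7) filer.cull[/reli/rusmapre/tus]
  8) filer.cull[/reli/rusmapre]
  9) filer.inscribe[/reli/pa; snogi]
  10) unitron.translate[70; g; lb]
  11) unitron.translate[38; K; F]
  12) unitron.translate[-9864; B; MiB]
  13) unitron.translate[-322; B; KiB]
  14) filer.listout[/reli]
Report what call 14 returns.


% translate 349 F K
[out] 80867/180
% translate -9184 kg oz
[out] -2099200000000/6479891
% openup /reli/florofla
[out] pedurn
% openup /reli
[out] ToolError: is a directory
% dig /reli/rusmapre
[out] ok
% inscribe /reli/rusmapre/tus pistu
[out] created
% cull /reli/rusmapre/tus
[out] ok
% cull /reli/rusmapre
[out] ok
% inscribe /reli/pa snogi
[out] created
% translate 70 g lb
[out] 1000000/6479891
% translate 38 K F
[out] -39127/100
% translate -9864 B MiB
[out] -1233/131072
% translate -322 B KiB
[out] -161/512
% listout /reli
[out] [florofla, pa]

Answer: [florofla, pa]
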